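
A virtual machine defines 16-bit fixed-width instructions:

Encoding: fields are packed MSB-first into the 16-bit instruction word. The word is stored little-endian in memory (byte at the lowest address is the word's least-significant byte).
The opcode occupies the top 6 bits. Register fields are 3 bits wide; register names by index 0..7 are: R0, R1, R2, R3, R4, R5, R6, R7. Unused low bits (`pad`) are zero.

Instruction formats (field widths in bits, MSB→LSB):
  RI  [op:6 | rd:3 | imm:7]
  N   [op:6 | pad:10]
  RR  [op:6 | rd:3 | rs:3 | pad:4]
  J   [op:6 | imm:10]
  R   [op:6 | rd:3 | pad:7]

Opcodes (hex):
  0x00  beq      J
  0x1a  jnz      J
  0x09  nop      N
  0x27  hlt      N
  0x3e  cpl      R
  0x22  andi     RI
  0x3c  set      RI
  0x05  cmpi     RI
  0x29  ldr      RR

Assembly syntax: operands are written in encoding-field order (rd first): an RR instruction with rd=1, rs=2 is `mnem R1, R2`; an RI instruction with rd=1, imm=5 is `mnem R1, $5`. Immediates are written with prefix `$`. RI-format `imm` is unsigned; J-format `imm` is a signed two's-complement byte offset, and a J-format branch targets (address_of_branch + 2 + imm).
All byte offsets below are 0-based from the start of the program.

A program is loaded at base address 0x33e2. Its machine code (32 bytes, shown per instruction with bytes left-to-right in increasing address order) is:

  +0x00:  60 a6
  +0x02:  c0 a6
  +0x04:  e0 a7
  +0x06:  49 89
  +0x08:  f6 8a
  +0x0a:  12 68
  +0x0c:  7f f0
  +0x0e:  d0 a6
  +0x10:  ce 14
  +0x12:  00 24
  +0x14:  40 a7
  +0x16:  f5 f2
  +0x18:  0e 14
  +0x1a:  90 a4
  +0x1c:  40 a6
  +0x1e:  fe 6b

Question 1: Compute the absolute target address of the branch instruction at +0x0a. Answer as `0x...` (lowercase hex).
off 0x0a: read 12 68 as little → 0x6812
  op=0x6812>>10=0x1a ⇒ jnz (J)
  imm@[9:0]=0x12 ⇒ $18
  target = base 0x33e2 + off 0x0a + 2 + imm 18 = 0x3400

0x3400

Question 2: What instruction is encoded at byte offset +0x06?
+0x06: 49 89 ⇒ word 0x8949 (little)
  op=0x8949>>10=0x22 ⇒ andi (RI)
  [9:7] rd=2 = R2
  [6:0] imm=73 = $73

andi R2, $73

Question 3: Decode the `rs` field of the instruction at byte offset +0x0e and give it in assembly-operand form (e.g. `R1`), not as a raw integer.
[0e] d0 a6 → 0xa6d0
  op=0xa6d0>>10=0x29 ⇒ ldr (RR)
  [9:7] rd=5 = R5
  [6:4] rs=5 = R5

R5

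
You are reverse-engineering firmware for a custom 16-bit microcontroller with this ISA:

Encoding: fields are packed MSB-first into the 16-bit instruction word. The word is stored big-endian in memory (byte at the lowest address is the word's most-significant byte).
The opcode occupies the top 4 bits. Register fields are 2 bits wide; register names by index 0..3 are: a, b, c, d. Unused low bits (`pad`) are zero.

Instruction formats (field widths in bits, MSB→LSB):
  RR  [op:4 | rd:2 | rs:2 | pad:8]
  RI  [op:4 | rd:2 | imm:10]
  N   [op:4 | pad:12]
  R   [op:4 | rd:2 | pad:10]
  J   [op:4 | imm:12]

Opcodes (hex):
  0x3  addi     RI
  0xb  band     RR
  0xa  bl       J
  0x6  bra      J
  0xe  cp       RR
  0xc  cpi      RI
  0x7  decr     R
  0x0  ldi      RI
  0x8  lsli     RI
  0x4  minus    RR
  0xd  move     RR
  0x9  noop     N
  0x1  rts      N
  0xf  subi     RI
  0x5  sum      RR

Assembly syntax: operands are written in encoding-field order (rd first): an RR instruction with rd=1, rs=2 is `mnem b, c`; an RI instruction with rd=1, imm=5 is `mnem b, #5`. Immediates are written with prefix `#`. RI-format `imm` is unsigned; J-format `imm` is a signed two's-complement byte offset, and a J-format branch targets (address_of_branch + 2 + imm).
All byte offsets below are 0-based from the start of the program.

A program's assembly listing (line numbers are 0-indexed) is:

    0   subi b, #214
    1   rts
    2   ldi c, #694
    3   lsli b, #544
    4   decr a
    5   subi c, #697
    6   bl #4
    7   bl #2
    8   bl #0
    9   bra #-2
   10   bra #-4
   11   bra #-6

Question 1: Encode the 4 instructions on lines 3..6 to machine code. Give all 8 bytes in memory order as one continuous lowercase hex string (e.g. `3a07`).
86207000fab9a004

L3: lsli op=0x8:4|rd=1:2|imm=544:10 ⇒ 0x8620 ⇒ big 86 20
L4: decr op=0x7:4|rd=0:2|pad=0:10 ⇒ 0x7000 ⇒ big 70 00
L5: subi op=0xf:4|rd=2:2|imm=697:10 ⇒ 0xfab9 ⇒ big fa b9
L6: bl op=0xa:4|imm=4:12 ⇒ 0xa004 ⇒ big a0 04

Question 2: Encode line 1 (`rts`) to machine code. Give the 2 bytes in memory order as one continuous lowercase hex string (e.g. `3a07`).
1. rts fields op=0x1:4|pad=0:12 → word 1000h → 10 00

1000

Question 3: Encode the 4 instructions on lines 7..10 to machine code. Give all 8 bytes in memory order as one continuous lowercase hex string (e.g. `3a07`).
line 7 (bl): pack op=0xa:4|imm=2:12 = 0xa002; big→ a0 02
line 8 (bl): pack op=0xa:4|imm=0:12 = 0xa000; big→ a0 00
line 9 (bra): pack op=0x6:4|imm=-2:12 = 0x6ffe; big→ 6f fe
line 10 (bra): pack op=0x6:4|imm=-4:12 = 0x6ffc; big→ 6f fc

a002a0006ffe6ffc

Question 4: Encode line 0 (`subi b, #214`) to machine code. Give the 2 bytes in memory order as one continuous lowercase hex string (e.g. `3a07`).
line 0 (subi): pack op=0xf:4|rd=1:2|imm=214:10 = 0xf4d6; big→ f4 d6

f4d6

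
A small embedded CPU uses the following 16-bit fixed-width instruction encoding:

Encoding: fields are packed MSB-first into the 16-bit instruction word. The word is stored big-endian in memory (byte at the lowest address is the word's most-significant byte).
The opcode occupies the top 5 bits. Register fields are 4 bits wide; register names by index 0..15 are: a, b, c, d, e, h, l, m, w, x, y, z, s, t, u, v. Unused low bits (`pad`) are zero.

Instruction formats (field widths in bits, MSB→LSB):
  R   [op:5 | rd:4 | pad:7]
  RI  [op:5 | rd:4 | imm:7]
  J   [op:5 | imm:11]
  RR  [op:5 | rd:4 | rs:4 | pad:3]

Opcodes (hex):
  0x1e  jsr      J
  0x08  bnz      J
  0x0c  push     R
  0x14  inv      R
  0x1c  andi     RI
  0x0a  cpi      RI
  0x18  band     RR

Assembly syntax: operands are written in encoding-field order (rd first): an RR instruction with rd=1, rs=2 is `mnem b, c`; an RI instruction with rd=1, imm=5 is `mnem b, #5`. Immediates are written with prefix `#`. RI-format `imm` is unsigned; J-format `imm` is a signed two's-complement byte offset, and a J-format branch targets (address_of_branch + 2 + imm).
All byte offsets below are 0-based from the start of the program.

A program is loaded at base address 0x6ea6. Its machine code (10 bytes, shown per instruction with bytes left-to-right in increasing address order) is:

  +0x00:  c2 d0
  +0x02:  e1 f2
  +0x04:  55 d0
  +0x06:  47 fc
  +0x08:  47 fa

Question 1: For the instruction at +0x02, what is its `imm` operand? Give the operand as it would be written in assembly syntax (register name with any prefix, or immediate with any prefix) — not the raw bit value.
#114

[02] e1 f2 → 0xe1f2
  top 5b → 0x1c → andi [RI]
  [10:7] rd=3 = d
  [6:0] imm=114 = #114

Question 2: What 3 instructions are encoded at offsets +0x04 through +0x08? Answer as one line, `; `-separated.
cpi z, #80; bnz #-4; bnz #-6

[04] 55 d0 → 0x55d0
  op=0x55d0>>11=0xa ⇒ cpi (RI)
  rd: (w>>7)&0xf=0xb → z
  imm: (w>>0)&0x7f=0x50 → #80
[06] 47 fc → 0x47fc
  op=0x47fc>>11=0x8 ⇒ bnz (J)
  imm: (w>>0)&0x7ff=0x7fc (s11→-4) → #-4
[08] 47 fa → 0x47fa
  op=0x47fa>>11=0x8 ⇒ bnz (J)
  imm: (w>>0)&0x7ff=0x7fa (s11→-6) → #-6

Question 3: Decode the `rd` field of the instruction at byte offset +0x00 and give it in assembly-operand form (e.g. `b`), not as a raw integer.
+0x00: c2 d0 ⇒ word 0xc2d0 (big)
  opcode bits[15:11]=0x18: band/RR
  rd@[10:7]=0x5 ⇒ h
  rs@[6:3]=0xa ⇒ y

h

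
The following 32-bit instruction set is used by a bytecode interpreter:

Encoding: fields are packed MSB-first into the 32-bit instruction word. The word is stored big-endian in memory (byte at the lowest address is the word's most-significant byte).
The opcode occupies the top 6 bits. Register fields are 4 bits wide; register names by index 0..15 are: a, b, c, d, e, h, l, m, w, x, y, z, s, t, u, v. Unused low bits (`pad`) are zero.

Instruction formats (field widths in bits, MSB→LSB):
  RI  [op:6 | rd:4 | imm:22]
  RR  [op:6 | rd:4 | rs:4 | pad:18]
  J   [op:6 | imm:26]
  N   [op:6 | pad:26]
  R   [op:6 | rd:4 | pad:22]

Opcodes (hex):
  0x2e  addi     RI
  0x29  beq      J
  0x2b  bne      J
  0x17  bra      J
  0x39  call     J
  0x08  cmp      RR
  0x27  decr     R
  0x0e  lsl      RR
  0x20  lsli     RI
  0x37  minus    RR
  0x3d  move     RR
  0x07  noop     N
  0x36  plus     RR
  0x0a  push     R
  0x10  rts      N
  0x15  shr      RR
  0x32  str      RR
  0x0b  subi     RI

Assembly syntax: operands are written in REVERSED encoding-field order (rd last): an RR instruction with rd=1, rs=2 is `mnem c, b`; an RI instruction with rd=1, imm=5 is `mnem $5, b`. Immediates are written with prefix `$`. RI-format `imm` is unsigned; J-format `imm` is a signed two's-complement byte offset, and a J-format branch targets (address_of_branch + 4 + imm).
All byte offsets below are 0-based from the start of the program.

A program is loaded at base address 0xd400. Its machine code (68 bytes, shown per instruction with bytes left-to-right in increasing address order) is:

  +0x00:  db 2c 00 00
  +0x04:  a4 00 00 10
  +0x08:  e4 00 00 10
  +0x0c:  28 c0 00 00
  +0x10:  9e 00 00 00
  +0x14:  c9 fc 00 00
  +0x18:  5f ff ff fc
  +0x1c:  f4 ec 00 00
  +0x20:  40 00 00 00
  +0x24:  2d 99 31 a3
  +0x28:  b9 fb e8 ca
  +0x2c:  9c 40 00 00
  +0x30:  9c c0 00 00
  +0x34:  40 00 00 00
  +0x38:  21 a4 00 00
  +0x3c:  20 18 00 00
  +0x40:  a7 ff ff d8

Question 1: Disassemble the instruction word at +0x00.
plus z, s

+0x00: db 2c 00 00 ⇒ word 0xdb2c0000 (big)
  op=0xdb2c0000>>26=0x36 ⇒ plus (RR)
  rd@[25:22]=0xc ⇒ s
  rs@[21:18]=0xb ⇒ z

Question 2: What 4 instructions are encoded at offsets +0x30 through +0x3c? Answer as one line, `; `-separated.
+0x30: 9c c0 00 00 ⇒ word 0x9cc00000 (big)
  op=0x9cc00000>>26=0x27 ⇒ decr (R)
  rd: (w>>22)&0xf=0x3 → d
+0x34: 40 00 00 00 ⇒ word 0x40000000 (big)
  op=0x40000000>>26=0x10 ⇒ rts (N)
+0x38: 21 a4 00 00 ⇒ word 0x21a40000 (big)
  op=0x21a40000>>26=0x8 ⇒ cmp (RR)
  rd: (w>>22)&0xf=0x6 → l
  rs: (w>>18)&0xf=0x9 → x
+0x3c: 20 18 00 00 ⇒ word 0x20180000 (big)
  op=0x20180000>>26=0x8 ⇒ cmp (RR)
  rd: (w>>22)&0xf=0x0 → a
  rs: (w>>18)&0xf=0x6 → l

decr d; rts; cmp x, l; cmp l, a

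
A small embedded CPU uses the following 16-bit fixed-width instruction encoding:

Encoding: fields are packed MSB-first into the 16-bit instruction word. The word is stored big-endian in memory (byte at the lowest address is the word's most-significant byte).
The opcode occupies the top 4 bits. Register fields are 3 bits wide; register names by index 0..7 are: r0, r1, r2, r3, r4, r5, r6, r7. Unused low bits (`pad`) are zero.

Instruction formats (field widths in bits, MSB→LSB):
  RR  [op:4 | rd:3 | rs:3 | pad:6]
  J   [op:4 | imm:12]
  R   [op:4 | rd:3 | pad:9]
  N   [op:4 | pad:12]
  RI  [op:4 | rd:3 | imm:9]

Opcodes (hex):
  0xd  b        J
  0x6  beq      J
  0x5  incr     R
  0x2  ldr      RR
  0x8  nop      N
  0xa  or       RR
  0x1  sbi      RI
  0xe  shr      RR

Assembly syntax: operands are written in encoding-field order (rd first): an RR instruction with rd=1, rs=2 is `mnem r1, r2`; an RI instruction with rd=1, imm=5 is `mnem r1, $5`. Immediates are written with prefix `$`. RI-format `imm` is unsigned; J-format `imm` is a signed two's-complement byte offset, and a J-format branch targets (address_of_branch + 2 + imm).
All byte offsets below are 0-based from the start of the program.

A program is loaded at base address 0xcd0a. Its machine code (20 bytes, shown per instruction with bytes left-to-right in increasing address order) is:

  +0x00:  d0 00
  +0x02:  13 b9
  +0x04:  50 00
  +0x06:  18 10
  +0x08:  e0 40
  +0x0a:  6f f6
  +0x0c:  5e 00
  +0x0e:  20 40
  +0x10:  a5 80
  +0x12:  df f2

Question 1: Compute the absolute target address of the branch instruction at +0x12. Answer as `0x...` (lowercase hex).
off 0x12: read df f2 as big → 0xdff2
  opcode bits[15:12]=0xd: b/J
  imm@[11:0]=0xff2 (s12→-14) ⇒ $-14
  target = base 0xcd0a + off 0x12 + 2 + imm -14 = 0xcd10

0xcd10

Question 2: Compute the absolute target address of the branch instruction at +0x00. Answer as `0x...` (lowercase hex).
0xcd0c

@+00  big-endian(d0 00) = 0xd000
  top 4b → 0xd → b [J]
  imm@[11:0]=0x0 ⇒ $0
  target = base 0xcd0a + off 0x00 + 2 + imm 0 = 0xcd0c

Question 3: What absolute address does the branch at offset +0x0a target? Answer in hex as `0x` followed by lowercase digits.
[0a] 6f f6 → 0x6ff6
  top 4b → 0x6 → beq [J]
  imm@[11:0]=0xff6 (s12→-10) ⇒ $-10
  target = base 0xcd0a + off 0x0a + 2 + imm -10 = 0xcd0c

0xcd0c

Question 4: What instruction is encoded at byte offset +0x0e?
ldr r0, r1

+0x0e: 20 40 ⇒ word 0x2040 (big)
  op=0x2040>>12=0x2 ⇒ ldr (RR)
  rd: (w>>9)&0x7=0x0 → r0
  rs: (w>>6)&0x7=0x1 → r1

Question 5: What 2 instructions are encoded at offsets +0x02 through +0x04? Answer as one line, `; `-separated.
+0x02: 13 b9 ⇒ word 0x13b9 (big)
  top 4b → 0x1 → sbi [RI]
  rd: (w>>9)&0x7=0x1 → r1
  imm: (w>>0)&0x1ff=0x1b9 → $441
+0x04: 50 00 ⇒ word 0x5000 (big)
  top 4b → 0x5 → incr [R]
  rd: (w>>9)&0x7=0x0 → r0

sbi r1, $441; incr r0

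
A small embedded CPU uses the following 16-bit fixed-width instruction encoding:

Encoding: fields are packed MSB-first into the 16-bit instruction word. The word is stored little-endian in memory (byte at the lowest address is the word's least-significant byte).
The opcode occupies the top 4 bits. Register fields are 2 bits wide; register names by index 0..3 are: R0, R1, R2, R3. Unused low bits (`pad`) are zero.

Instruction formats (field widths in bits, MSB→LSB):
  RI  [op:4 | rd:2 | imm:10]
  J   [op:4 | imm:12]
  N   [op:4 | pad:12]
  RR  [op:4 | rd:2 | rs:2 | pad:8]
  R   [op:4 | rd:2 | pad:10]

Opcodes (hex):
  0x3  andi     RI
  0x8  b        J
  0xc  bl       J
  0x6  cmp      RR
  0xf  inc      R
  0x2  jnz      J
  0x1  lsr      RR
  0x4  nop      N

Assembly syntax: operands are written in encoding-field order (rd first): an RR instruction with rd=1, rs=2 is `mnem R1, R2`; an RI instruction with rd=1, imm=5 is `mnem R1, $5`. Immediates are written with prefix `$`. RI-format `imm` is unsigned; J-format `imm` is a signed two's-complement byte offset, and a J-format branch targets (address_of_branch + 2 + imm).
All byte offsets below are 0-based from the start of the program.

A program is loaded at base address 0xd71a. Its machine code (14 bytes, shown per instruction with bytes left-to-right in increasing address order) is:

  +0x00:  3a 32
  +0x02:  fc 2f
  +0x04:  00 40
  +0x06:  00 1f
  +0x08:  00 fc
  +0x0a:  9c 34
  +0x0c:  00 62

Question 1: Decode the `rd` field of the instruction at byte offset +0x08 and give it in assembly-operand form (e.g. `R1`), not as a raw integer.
+0x08: 00 fc ⇒ word 0xfc00 (little)
  top 4b → 0xf → inc [R]
  rd@[11:10]=0x3 ⇒ R3

R3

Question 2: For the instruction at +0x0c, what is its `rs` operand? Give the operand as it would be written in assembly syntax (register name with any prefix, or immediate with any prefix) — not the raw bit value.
@+0c  little-endian(00 62) = 0x6200
  op=0x6200>>12=0x6 ⇒ cmp (RR)
  rd@[11:10]=0x0 ⇒ R0
  rs@[9:8]=0x2 ⇒ R2

R2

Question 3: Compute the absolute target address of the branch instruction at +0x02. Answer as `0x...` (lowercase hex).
0xd71a

@+02  little-endian(fc 2f) = 0x2ffc
  opcode bits[15:12]=0x2: jnz/J
  imm: (w>>0)&0xfff=0xffc (s12→-4) → $-4
  target = base 0xd71a + off 0x02 + 2 + imm -4 = 0xd71a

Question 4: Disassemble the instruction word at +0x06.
[06] 00 1f → 0x1f00
  opcode bits[15:12]=0x1: lsr/RR
  [11:10] rd=3 = R3
  [9:8] rs=3 = R3

lsr R3, R3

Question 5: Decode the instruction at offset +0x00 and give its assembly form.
+0x00: 3a 32 ⇒ word 0x323a (little)
  opcode bits[15:12]=0x3: andi/RI
  rd: (w>>10)&0x3=0x0 → R0
  imm: (w>>0)&0x3ff=0x23a → $570

andi R0, $570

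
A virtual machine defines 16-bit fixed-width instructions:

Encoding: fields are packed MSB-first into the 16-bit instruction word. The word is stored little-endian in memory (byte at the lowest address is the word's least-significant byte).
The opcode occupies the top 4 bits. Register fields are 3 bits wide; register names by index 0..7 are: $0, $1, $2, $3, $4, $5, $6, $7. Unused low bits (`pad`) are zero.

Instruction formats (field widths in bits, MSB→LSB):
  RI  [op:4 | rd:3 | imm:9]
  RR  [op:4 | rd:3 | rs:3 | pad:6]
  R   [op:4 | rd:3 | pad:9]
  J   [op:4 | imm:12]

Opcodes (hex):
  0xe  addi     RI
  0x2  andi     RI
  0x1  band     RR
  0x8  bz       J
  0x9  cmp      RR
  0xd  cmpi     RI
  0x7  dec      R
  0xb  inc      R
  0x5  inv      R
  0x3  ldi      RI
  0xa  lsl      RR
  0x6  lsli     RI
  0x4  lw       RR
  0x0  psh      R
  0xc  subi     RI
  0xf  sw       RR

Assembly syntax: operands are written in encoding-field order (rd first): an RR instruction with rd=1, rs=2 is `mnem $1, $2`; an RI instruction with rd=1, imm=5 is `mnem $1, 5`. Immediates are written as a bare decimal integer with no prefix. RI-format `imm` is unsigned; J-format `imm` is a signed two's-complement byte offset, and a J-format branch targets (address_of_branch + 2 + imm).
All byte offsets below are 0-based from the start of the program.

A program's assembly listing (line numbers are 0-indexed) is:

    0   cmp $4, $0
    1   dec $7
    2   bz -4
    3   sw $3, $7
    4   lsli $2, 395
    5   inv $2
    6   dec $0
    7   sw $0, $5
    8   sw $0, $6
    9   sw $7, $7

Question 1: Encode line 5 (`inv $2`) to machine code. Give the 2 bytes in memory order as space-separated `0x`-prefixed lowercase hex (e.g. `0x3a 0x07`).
0x00 0x54

L5: inv op=0x5:4|rd=2:3|pad=0:9 ⇒ 0x5400 ⇒ little 00 54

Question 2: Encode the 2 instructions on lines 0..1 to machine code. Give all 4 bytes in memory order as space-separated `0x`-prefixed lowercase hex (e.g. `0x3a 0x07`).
line 0 (cmp): pack op=0x9:4|rd=4:3|rs=0:3|pad=0:6 = 0x9800; little→ 00 98
line 1 (dec): pack op=0x7:4|rd=7:3|pad=0:9 = 0x7e00; little→ 00 7e

0x00 0x98 0x00 0x7e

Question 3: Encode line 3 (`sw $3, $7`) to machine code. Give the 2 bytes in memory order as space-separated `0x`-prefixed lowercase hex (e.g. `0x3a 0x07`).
0xc0 0xf7

line 3 (sw): pack op=0xf:4|rd=3:3|rs=7:3|pad=0:6 = 0xf7c0; little→ c0 f7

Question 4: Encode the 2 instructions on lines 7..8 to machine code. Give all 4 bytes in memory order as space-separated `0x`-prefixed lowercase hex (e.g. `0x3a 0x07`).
7. sw fields op=0xf:4|rd=0:3|rs=5:3|pad=0:6 → word f140h → 40 f1
8. sw fields op=0xf:4|rd=0:3|rs=6:3|pad=0:6 → word f180h → 80 f1

0x40 0xf1 0x80 0xf1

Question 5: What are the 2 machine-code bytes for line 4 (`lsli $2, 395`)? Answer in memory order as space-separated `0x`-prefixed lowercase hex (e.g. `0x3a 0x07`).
0x8b 0x65

4. lsli fields op=0x6:4|rd=2:3|imm=395:9 → word 658bh → 8b 65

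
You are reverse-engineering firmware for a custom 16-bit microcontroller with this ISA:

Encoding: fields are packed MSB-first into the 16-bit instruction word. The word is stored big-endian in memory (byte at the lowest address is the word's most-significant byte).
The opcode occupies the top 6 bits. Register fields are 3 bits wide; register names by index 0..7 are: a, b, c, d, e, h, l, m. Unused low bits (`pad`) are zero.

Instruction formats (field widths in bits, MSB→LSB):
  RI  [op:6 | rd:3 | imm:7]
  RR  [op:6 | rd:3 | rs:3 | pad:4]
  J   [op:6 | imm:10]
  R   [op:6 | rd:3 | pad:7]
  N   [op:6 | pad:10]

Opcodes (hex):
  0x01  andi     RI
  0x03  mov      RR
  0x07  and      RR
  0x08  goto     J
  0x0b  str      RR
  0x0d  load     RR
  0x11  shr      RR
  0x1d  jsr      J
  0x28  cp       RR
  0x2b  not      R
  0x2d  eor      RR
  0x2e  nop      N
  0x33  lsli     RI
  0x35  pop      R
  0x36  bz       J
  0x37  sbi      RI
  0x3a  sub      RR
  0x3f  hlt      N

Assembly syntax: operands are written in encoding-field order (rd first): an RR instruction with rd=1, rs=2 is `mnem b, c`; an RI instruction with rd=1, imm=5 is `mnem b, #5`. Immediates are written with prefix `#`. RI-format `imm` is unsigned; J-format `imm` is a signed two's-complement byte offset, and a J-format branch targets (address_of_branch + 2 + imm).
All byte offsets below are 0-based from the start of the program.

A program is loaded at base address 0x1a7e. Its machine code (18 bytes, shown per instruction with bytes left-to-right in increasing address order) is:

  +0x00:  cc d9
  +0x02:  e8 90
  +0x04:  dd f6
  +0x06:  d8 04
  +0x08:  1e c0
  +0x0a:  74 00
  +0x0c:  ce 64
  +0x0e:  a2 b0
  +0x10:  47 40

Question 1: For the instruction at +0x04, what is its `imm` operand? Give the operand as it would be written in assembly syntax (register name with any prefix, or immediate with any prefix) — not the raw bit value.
#118

off 0x04: read dd f6 as big → 0xddf6
  top 6b → 0x37 → sbi [RI]
  rd@[9:7]=0x3 ⇒ d
  imm@[6:0]=0x76 ⇒ #118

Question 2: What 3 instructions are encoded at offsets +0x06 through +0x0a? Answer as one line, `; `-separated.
bz #4; and h, e; jsr #0

+0x06: d8 04 ⇒ word 0xd804 (big)
  opcode bits[15:10]=0x36: bz/J
  imm: (w>>0)&0x3ff=0x4 → #4
+0x08: 1e c0 ⇒ word 0x1ec0 (big)
  opcode bits[15:10]=0x7: and/RR
  rd: (w>>7)&0x7=0x5 → h
  rs: (w>>4)&0x7=0x4 → e
+0x0a: 74 00 ⇒ word 0x7400 (big)
  opcode bits[15:10]=0x1d: jsr/J
  imm: (w>>0)&0x3ff=0x0 → #0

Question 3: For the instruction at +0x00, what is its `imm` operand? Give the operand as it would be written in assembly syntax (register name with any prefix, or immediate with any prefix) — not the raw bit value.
#89

+0x00: cc d9 ⇒ word 0xccd9 (big)
  op=0xccd9>>10=0x33 ⇒ lsli (RI)
  [9:7] rd=1 = b
  [6:0] imm=89 = #89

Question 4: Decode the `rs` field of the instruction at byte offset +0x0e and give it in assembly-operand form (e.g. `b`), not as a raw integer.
d

@+0e  big-endian(a2 b0) = 0xa2b0
  op=0xa2b0>>10=0x28 ⇒ cp (RR)
  rd: (w>>7)&0x7=0x5 → h
  rs: (w>>4)&0x7=0x3 → d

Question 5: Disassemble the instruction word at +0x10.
shr l, e

off 0x10: read 47 40 as big → 0x4740
  op=0x4740>>10=0x11 ⇒ shr (RR)
  rd: (w>>7)&0x7=0x6 → l
  rs: (w>>4)&0x7=0x4 → e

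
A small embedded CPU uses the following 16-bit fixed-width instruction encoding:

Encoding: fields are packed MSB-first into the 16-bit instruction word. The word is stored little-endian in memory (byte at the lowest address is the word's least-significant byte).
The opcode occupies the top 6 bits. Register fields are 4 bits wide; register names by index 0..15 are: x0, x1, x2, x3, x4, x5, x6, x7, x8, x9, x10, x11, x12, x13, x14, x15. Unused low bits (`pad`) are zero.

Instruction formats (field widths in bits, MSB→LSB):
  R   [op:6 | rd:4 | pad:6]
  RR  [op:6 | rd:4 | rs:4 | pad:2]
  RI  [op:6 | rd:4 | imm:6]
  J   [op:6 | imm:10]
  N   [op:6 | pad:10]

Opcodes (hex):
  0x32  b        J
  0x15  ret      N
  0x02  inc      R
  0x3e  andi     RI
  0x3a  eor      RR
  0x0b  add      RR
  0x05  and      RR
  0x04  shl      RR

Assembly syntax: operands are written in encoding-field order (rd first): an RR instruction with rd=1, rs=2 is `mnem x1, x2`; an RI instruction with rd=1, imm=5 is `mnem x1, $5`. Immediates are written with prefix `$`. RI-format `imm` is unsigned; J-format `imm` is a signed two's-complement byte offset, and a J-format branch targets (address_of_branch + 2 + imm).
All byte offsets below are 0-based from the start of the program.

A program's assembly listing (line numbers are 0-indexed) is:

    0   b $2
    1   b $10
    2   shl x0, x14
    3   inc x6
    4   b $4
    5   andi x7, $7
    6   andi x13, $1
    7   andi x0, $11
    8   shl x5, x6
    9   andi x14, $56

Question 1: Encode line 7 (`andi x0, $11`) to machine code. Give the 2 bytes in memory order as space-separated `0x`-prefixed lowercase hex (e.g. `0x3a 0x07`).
0x0b 0xf8

line 7 (andi): pack op=0x3e:6|rd=0:4|imm=11:6 = 0xf80b; little→ 0b f8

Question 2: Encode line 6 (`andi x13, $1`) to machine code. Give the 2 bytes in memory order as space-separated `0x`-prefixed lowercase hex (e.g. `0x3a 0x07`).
6. andi fields op=0x3e:6|rd=13:4|imm=1:6 → word fb41h → 41 fb

0x41 0xfb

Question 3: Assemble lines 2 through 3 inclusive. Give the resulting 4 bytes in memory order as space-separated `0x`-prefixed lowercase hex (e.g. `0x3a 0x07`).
2. shl fields op=0x4:6|rd=0:4|rs=14:4|pad=0:2 → word 1038h → 38 10
3. inc fields op=0x2:6|rd=6:4|pad=0:6 → word 0980h → 80 09

0x38 0x10 0x80 0x09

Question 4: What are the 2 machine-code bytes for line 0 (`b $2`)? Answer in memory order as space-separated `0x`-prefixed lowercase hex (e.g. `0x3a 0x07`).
0x02 0xc8

L0: b op=0x32:6|imm=2:10 ⇒ 0xc802 ⇒ little 02 c8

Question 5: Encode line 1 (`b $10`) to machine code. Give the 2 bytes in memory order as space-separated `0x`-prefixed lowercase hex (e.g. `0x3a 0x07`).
L1: b op=0x32:6|imm=10:10 ⇒ 0xc80a ⇒ little 0a c8

0x0a 0xc8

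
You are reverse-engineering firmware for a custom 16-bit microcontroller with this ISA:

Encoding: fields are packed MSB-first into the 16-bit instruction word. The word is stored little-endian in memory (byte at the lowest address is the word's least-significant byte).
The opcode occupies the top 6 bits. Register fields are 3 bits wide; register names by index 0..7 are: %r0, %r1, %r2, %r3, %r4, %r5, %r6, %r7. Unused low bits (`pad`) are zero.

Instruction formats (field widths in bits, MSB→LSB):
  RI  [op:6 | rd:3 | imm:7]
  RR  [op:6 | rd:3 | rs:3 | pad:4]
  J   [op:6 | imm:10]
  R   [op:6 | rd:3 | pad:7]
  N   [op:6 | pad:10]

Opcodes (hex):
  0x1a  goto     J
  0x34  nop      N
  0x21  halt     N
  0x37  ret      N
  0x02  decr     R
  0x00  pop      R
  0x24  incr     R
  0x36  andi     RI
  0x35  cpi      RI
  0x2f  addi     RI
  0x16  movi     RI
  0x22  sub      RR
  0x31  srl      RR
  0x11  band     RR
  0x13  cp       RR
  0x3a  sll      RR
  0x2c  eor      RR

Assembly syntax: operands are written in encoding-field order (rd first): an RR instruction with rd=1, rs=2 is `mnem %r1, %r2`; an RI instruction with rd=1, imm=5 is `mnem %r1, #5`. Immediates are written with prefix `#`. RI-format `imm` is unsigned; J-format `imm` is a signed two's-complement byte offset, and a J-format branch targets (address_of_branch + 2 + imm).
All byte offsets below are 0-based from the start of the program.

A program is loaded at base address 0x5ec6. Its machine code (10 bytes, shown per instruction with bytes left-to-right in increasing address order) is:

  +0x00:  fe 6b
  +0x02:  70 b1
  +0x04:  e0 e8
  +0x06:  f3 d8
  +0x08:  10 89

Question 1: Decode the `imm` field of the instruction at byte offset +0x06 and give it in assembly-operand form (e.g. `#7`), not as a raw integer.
#115

+0x06: f3 d8 ⇒ word 0xd8f3 (little)
  opcode bits[15:10]=0x36: andi/RI
  rd@[9:7]=0x1 ⇒ %r1
  imm@[6:0]=0x73 ⇒ #115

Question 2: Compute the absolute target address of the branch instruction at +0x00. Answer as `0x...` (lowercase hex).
off 0x00: read fe 6b as little → 0x6bfe
  op=0x6bfe>>10=0x1a ⇒ goto (J)
  [9:0] imm=1022 (s10→-2) = #-2
  target = base 0x5ec6 + off 0x00 + 2 + imm -2 = 0x5ec6

0x5ec6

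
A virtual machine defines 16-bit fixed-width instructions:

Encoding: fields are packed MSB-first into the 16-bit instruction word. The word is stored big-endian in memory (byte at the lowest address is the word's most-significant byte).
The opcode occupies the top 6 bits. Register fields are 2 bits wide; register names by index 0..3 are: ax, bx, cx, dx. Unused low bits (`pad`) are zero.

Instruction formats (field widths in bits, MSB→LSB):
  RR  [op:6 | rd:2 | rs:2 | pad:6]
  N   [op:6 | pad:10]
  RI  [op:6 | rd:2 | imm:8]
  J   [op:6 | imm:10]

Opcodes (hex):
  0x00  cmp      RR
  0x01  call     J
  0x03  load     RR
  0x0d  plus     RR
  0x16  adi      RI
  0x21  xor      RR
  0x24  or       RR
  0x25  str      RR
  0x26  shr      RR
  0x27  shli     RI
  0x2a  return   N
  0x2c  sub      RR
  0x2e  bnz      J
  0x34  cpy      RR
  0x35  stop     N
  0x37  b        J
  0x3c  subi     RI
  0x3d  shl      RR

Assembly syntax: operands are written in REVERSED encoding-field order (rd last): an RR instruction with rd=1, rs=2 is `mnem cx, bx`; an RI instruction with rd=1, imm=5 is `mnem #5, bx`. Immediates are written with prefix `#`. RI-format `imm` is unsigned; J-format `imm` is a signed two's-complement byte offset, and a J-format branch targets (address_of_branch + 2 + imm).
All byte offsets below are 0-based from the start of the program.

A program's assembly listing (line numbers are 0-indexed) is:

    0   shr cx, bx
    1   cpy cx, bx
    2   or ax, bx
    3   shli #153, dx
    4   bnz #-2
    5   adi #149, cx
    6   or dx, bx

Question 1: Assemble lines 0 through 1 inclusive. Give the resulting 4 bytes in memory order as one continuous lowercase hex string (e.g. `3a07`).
9980d180

line 0 (shr): pack op=0x26:6|rd=1:2|rs=2:2|pad=0:6 = 0x9980; big→ 99 80
line 1 (cpy): pack op=0x34:6|rd=1:2|rs=2:2|pad=0:6 = 0xd180; big→ d1 80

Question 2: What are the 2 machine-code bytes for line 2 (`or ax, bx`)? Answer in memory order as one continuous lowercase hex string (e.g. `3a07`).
line 2 (or): pack op=0x24:6|rd=1:2|rs=0:2|pad=0:6 = 0x9100; big→ 91 00

9100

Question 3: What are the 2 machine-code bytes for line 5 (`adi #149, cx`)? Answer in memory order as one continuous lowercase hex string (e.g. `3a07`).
5. adi fields op=0x16:6|rd=2:2|imm=149:8 → word 5a95h → 5a 95

5a95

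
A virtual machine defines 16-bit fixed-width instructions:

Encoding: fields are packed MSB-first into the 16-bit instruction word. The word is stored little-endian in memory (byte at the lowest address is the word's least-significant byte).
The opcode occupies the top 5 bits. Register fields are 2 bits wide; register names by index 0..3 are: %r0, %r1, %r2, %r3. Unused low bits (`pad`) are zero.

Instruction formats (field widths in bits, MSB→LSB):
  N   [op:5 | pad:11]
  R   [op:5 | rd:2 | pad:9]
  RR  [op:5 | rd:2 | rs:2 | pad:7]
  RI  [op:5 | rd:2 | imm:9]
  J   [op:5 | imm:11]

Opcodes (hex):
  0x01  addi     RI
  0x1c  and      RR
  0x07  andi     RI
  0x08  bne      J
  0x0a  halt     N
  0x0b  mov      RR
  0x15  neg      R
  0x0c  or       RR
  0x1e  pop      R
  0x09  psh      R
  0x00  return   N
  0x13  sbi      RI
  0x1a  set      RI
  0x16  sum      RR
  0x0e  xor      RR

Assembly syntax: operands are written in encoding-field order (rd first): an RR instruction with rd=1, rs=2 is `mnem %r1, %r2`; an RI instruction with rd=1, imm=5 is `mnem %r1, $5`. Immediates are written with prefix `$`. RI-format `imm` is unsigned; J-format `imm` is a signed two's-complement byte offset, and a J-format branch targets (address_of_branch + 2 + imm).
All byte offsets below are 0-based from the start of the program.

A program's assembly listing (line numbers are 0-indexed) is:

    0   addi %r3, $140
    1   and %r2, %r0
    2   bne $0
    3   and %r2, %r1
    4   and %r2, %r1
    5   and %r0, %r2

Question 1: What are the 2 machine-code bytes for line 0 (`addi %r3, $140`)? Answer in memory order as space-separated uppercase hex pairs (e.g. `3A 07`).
8C 0E

0. addi fields op=0x1:5|rd=3:2|imm=140:9 → word 0e8ch → 8c 0e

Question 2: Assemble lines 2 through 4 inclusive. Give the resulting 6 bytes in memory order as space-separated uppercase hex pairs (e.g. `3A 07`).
00 40 80 E4 80 E4

L2: bne op=0x8:5|imm=0:11 ⇒ 0x4000 ⇒ little 00 40
L3: and op=0x1c:5|rd=2:2|rs=1:2|pad=0:7 ⇒ 0xe480 ⇒ little 80 e4
L4: and op=0x1c:5|rd=2:2|rs=1:2|pad=0:7 ⇒ 0xe480 ⇒ little 80 e4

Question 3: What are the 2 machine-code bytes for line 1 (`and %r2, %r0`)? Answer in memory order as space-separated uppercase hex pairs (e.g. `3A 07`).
00 E4

line 1 (and): pack op=0x1c:5|rd=2:2|rs=0:2|pad=0:7 = 0xe400; little→ 00 e4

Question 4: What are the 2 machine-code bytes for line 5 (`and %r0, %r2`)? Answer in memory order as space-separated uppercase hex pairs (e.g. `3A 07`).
5. and fields op=0x1c:5|rd=0:2|rs=2:2|pad=0:7 → word e100h → 00 e1

00 E1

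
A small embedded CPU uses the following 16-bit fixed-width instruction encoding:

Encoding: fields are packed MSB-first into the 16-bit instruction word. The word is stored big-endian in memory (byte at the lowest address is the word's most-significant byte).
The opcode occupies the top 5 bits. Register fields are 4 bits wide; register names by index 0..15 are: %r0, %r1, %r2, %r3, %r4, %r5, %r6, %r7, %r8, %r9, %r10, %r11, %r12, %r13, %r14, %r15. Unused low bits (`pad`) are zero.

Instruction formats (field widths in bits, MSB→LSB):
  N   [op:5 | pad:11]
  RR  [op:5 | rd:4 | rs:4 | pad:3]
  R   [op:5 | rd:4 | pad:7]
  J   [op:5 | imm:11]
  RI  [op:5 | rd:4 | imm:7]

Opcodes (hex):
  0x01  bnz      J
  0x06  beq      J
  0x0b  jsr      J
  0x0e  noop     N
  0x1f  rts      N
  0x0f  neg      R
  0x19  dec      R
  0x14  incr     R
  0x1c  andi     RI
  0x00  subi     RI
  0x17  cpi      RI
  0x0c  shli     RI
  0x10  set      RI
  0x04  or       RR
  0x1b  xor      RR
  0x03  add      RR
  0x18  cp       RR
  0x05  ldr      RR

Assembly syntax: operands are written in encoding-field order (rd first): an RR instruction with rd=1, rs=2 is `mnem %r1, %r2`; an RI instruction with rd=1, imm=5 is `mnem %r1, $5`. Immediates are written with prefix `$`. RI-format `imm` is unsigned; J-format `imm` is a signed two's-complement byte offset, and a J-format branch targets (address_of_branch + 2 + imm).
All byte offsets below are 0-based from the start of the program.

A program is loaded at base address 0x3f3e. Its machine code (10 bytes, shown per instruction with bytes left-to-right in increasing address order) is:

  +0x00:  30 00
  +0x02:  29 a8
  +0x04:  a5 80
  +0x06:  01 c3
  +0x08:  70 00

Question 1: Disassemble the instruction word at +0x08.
@+08  big-endian(70 00) = 0x7000
  opcode bits[15:11]=0xe: noop/N

noop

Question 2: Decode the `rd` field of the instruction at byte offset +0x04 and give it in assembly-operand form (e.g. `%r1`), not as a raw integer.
%r11

off 0x04: read a5 80 as big → 0xa580
  top 5b → 0x14 → incr [R]
  [10:7] rd=11 = %r11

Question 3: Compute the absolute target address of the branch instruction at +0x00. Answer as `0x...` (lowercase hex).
off 0x00: read 30 00 as big → 0x3000
  op=0x3000>>11=0x6 ⇒ beq (J)
  imm: (w>>0)&0x7ff=0x0 → $0
  target = base 0x3f3e + off 0x00 + 2 + imm 0 = 0x3f40

0x3f40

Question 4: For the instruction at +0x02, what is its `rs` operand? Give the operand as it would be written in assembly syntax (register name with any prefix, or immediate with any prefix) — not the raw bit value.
%r5

@+02  big-endian(29 a8) = 0x29a8
  top 5b → 0x5 → ldr [RR]
  rd: (w>>7)&0xf=0x3 → %r3
  rs: (w>>3)&0xf=0x5 → %r5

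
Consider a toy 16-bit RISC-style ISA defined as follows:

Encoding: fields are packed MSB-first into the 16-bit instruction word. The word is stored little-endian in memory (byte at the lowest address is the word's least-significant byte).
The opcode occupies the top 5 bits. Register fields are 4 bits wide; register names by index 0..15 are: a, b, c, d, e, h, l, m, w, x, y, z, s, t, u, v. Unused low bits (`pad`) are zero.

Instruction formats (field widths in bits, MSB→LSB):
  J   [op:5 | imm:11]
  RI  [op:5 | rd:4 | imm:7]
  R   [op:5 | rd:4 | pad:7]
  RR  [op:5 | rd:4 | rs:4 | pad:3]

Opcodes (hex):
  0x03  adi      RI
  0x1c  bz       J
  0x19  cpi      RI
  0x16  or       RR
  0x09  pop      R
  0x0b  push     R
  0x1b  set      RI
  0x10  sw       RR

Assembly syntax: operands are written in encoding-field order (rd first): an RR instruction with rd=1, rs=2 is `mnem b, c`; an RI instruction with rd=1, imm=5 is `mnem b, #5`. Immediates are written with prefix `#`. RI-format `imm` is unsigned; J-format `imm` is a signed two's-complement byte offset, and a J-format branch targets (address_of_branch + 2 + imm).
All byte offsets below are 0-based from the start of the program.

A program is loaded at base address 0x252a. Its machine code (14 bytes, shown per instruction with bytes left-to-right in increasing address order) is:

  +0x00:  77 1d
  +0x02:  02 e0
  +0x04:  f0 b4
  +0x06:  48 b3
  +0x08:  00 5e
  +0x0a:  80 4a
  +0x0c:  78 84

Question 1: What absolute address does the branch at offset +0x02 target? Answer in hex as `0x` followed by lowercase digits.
@+02  little-endian(02 e0) = 0xe002
  top 5b → 0x1c → bz [J]
  imm@[10:0]=0x2 ⇒ #2
  target = base 0x252a + off 0x02 + 2 + imm 2 = 0x2530

0x2530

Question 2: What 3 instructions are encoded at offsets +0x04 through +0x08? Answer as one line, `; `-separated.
or x, u; or l, x; push s

off 0x04: read f0 b4 as little → 0xb4f0
  op=0xb4f0>>11=0x16 ⇒ or (RR)
  rd@[10:7]=0x9 ⇒ x
  rs@[6:3]=0xe ⇒ u
off 0x06: read 48 b3 as little → 0xb348
  op=0xb348>>11=0x16 ⇒ or (RR)
  rd@[10:7]=0x6 ⇒ l
  rs@[6:3]=0x9 ⇒ x
off 0x08: read 00 5e as little → 0x5e00
  op=0x5e00>>11=0xb ⇒ push (R)
  rd@[10:7]=0xc ⇒ s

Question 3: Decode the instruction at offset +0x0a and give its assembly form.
pop h

+0x0a: 80 4a ⇒ word 0x4a80 (little)
  op=0x4a80>>11=0x9 ⇒ pop (R)
  rd@[10:7]=0x5 ⇒ h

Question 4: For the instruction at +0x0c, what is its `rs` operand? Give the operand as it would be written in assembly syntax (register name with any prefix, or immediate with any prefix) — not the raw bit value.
+0x0c: 78 84 ⇒ word 0x8478 (little)
  op=0x8478>>11=0x10 ⇒ sw (RR)
  rd@[10:7]=0x8 ⇒ w
  rs@[6:3]=0xf ⇒ v

v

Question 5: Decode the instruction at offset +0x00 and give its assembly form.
adi y, #119

@+00  little-endian(77 1d) = 0x1d77
  opcode bits[15:11]=0x3: adi/RI
  rd@[10:7]=0xa ⇒ y
  imm@[6:0]=0x77 ⇒ #119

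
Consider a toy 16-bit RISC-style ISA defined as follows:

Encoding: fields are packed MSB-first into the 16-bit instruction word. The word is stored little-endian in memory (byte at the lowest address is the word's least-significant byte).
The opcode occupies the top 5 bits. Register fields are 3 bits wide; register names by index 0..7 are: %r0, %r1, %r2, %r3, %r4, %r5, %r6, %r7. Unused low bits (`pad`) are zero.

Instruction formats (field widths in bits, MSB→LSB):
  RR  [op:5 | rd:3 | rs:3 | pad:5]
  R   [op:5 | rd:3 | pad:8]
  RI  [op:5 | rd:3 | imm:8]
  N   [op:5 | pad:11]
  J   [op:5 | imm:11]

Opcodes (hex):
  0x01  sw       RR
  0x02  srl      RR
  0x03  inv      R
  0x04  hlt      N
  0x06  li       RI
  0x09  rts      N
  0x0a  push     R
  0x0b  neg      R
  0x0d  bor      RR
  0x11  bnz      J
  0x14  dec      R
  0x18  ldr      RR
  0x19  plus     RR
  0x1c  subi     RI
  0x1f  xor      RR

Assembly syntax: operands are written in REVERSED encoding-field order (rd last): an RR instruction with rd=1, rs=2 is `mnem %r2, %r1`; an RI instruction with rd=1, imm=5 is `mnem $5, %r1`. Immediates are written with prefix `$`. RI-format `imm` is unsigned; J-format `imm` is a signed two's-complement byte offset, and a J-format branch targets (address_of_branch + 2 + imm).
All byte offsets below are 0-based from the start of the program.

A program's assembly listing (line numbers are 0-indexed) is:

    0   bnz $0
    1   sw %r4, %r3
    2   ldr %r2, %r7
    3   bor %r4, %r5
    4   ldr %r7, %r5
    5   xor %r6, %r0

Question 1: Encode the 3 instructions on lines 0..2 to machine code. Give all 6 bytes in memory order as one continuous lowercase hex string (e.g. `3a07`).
0. bnz fields op=0x11:5|imm=0:11 → word 8800h → 00 88
1. sw fields op=0x1:5|rd=3:3|rs=4:3|pad=0:5 → word 0b80h → 80 0b
2. ldr fields op=0x18:5|rd=7:3|rs=2:3|pad=0:5 → word c740h → 40 c7

0088800b40c7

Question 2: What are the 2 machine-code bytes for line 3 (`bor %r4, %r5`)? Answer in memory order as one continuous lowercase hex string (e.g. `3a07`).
L3: bor op=0xd:5|rd=5:3|rs=4:3|pad=0:5 ⇒ 0x6d80 ⇒ little 80 6d

806d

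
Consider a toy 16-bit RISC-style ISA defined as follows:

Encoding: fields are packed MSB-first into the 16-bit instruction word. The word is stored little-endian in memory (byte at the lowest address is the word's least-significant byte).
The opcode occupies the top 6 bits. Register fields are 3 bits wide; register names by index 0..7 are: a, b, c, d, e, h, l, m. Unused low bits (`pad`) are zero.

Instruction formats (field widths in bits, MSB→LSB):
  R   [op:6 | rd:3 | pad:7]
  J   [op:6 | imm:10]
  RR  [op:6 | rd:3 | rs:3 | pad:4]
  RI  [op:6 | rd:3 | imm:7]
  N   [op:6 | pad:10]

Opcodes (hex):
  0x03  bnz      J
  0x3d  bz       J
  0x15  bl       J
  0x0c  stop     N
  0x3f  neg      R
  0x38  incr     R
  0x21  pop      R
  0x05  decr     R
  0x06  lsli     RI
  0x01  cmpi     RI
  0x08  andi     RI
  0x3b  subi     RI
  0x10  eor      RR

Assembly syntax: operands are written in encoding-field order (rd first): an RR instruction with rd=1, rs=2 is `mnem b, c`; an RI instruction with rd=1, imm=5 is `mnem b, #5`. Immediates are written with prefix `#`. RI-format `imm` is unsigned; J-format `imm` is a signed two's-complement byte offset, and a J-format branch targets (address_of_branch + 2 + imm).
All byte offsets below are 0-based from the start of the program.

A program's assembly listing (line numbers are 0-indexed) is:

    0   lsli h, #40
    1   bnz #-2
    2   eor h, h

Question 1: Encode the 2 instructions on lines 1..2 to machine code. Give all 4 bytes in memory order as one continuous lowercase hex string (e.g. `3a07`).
1. bnz fields op=0x3:6|imm=-2:10 → word 0ffeh → fe 0f
2. eor fields op=0x10:6|rd=5:3|rs=5:3|pad=0:4 → word 42d0h → d0 42

fe0fd042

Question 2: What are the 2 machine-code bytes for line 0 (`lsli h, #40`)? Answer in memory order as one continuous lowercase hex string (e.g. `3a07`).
a81a

L0: lsli op=0x6:6|rd=5:3|imm=40:7 ⇒ 0x1aa8 ⇒ little a8 1a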